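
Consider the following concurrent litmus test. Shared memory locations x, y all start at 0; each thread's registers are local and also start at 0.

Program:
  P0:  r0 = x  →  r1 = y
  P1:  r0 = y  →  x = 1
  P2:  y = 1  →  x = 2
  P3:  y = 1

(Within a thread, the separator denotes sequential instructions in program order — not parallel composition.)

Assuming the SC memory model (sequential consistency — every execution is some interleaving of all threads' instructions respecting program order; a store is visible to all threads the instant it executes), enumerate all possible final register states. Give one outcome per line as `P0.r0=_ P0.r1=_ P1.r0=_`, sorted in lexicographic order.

outcome vector order: (P0.r0,P0.r1,P1.r0)
|SC outcomes| = 9

P0.r0=0 P0.r1=0 P1.r0=0
P0.r0=0 P0.r1=0 P1.r0=1
P0.r0=0 P0.r1=1 P1.r0=0
P0.r0=0 P0.r1=1 P1.r0=1
P0.r0=1 P0.r1=0 P1.r0=0
P0.r0=1 P0.r1=1 P1.r0=0
P0.r0=1 P0.r1=1 P1.r0=1
P0.r0=2 P0.r1=1 P1.r0=0
P0.r0=2 P0.r1=1 P1.r0=1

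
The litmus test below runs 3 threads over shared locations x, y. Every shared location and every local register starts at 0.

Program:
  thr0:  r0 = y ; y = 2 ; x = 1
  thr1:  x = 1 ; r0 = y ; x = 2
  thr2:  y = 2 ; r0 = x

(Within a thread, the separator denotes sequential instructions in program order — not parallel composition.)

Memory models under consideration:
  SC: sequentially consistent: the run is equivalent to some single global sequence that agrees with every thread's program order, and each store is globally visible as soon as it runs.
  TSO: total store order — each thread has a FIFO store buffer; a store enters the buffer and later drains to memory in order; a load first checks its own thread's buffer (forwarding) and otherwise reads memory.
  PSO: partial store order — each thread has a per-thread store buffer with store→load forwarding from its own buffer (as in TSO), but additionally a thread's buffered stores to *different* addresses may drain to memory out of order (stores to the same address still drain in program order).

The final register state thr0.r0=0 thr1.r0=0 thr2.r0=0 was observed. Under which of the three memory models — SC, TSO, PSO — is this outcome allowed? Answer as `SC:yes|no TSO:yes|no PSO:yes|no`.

SC:no TSO:yes PSO:yes

outcome vector order: (thr0.r0,thr1.r0,thr2.r0)
SC: 10 outcomes — {(0,0,1); (0,0,2); (0,2,0); (0,2,1); (0,2,2); (2,0,1); (2,0,2); (2,2,0); (2,2,1); (2,2,2)}
TSO: 12 outcomes — {(0,0,0); (0,0,1); (0,0,2); (0,2,0); (0,2,1); (0,2,2); (2,0,0); (2,0,1); (2,0,2); (2,2,0); (2,2,1); (2,2,2)}
PSO: 12 outcomes — {(0,0,0); (0,0,1); (0,0,2); (0,2,0); (0,2,1); (0,2,2); (2,0,0); (2,0,1); (2,0,2); (2,2,0); (2,2,1); (2,2,2)}
target (0,0,0) ∈ {TSO,PSO}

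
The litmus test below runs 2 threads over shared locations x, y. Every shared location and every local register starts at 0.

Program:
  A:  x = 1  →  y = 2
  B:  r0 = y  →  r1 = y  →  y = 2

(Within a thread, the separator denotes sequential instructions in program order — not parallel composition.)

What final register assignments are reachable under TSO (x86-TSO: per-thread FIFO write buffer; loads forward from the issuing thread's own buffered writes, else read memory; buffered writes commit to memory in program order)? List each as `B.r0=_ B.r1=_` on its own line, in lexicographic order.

B.r0=0 B.r1=0
B.r0=0 B.r1=2
B.r0=2 B.r1=2

outcome vector order: (B.r0,B.r1)
|TSO outcomes| = 3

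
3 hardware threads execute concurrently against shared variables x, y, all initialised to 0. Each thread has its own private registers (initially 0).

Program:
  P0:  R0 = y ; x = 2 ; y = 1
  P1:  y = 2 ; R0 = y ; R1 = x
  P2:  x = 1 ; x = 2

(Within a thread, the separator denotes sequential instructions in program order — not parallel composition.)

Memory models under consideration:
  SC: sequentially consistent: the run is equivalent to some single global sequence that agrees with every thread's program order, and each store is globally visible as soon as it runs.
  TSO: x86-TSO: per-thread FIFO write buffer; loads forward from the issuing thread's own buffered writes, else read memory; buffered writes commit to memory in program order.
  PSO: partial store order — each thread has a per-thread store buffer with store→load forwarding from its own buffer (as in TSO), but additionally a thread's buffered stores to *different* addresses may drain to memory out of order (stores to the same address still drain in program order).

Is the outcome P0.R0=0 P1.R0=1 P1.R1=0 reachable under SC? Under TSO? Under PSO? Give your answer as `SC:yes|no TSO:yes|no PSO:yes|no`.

SC:no TSO:no PSO:yes

outcome vector order: (P0.R0,P1.R0,P1.R1)
SC (10): 0/1/1, 0/1/2, 0/2/0, 0/2/1, 0/2/2, 2/1/1, 2/1/2, 2/2/0, 2/2/1, 2/2/2
TSO (10): 0/1/1, 0/1/2, 0/2/0, 0/2/1, 0/2/2, 2/1/1, 2/1/2, 2/2/0, 2/2/1, 2/2/2
PSO (12): 0/1/0, 0/1/1, 0/1/2, 0/2/0, 0/2/1, 0/2/2, 2/1/0, 2/1/1, 2/1/2, 2/2/0, 2/2/1, 2/2/2
target 0/1/0 ∈ {PSO}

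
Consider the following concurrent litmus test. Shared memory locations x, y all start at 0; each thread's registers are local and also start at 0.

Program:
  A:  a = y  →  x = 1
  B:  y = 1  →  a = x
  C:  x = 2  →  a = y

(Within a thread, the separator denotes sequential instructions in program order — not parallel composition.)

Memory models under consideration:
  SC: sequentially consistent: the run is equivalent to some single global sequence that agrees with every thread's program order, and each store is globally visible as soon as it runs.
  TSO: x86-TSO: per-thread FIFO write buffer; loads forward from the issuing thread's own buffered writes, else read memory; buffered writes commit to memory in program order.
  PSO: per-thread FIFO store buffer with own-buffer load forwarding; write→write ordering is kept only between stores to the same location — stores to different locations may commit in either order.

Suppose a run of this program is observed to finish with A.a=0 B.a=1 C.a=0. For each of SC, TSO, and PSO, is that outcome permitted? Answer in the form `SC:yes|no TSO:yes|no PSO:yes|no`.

outcome vector order: (A.a,B.a,C.a)
SC: 10 outcomes — {<0 0 1> <0 1 0> <0 1 1> <0 2 0> <0 2 1> <1 0 1> <1 1 0> <1 1 1> <1 2 0> <1 2 1>}
TSO: 12 outcomes — {<0 0 0> <0 0 1> <0 1 0> <0 1 1> <0 2 0> <0 2 1> <1 0 0> <1 0 1> <1 1 0> <1 1 1> <1 2 0> <1 2 1>}
PSO: 12 outcomes — {<0 0 0> <0 0 1> <0 1 0> <0 1 1> <0 2 0> <0 2 1> <1 0 0> <1 0 1> <1 1 0> <1 1 1> <1 2 0> <1 2 1>}
target <0 1 0> ∈ {SC,TSO,PSO}

SC:yes TSO:yes PSO:yes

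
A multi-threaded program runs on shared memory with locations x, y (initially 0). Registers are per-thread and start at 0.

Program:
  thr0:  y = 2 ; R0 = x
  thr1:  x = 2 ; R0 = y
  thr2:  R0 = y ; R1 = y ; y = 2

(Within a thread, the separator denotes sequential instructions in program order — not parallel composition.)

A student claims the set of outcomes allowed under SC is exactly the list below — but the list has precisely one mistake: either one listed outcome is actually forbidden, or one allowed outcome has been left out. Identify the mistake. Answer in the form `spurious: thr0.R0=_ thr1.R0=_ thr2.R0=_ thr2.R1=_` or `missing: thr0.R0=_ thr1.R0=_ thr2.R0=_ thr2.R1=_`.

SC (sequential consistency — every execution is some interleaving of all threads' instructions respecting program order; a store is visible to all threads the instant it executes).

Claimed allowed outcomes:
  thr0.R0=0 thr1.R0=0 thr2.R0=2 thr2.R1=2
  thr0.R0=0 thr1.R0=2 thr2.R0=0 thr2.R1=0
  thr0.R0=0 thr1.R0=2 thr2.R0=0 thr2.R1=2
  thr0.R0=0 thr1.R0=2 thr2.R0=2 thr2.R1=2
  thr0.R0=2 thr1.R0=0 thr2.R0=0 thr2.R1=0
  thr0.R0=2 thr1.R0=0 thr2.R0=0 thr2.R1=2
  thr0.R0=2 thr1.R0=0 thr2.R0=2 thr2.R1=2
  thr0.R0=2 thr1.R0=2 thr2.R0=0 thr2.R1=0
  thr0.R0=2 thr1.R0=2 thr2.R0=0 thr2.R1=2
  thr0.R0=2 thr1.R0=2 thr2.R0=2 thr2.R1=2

outcome vector order: (thr0.R0,thr1.R0,thr2.R0,thr2.R1)
[SC] allowed = {(0,2,0,0) (0,2,0,2) (0,2,2,2) (2,0,0,0) (2,0,0,2) (2,0,2,2) (2,2,0,0) (2,2,0,2) (2,2,2,2)}
claimed∖SC = {(0,0,2,2)}

spurious: thr0.R0=0 thr1.R0=0 thr2.R0=2 thr2.R1=2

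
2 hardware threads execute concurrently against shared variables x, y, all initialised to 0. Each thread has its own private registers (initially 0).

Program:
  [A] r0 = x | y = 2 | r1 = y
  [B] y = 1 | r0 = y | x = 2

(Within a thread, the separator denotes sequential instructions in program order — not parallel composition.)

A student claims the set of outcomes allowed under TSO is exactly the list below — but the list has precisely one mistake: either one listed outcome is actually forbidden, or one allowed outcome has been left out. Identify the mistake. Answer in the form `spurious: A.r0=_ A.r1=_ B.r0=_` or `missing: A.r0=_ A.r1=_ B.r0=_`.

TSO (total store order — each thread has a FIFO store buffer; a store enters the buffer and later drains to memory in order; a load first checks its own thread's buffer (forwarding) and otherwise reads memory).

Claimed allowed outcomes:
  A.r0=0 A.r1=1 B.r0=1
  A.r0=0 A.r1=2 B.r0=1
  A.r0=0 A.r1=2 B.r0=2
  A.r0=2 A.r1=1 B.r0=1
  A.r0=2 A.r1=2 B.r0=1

spurious: A.r0=2 A.r1=1 B.r0=1

outcome vector order: (A.r0,A.r1,B.r0)
TSO (4): <0 1 1>, <0 2 1>, <0 2 2>, <2 2 1>
claimed∖TSO = {<2 1 1>}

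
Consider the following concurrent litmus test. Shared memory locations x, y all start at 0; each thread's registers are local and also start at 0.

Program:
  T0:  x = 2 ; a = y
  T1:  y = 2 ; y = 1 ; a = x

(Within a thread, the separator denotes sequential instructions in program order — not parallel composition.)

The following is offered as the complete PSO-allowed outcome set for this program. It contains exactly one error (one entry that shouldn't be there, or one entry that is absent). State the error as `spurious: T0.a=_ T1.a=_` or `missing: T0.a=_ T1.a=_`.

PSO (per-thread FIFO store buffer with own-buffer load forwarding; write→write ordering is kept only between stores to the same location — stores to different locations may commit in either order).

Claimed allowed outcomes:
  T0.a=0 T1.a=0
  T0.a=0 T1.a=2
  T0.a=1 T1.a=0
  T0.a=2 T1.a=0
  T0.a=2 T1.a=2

missing: T0.a=1 T1.a=2

outcome vector order: (T0.a,T1.a)
under PSO → <0 0>, <0 2>, <1 0>, <1 2>, <2 0>, <2 2>
PSO∖claimed = {<1 2>}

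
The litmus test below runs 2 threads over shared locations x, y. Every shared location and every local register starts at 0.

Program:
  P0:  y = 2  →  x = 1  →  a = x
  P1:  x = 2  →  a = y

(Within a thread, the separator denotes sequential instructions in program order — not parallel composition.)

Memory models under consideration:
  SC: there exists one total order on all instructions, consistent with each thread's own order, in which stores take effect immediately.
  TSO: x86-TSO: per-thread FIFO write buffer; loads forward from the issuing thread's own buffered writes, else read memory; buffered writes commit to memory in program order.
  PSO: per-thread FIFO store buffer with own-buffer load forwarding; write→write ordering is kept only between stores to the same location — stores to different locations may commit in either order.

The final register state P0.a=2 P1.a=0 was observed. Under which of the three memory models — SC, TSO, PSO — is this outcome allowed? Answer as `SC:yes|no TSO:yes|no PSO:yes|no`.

outcome vector order: (P0.a,P1.a)
SC (3): 10 12 22
TSO (4): 10 12 20 22
PSO (4): 10 12 20 22
target 20 ∈ {TSO,PSO}

SC:no TSO:yes PSO:yes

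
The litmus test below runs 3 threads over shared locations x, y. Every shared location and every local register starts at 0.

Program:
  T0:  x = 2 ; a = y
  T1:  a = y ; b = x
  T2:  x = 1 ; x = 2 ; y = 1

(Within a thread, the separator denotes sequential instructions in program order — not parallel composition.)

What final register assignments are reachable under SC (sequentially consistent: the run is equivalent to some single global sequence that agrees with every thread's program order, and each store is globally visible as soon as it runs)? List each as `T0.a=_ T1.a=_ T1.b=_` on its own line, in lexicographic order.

outcome vector order: (T0.a,T1.a,T1.b)
|SC outcomes| = 8

T0.a=0 T1.a=0 T1.b=0
T0.a=0 T1.a=0 T1.b=1
T0.a=0 T1.a=0 T1.b=2
T0.a=0 T1.a=1 T1.b=2
T0.a=1 T1.a=0 T1.b=0
T0.a=1 T1.a=0 T1.b=1
T0.a=1 T1.a=0 T1.b=2
T0.a=1 T1.a=1 T1.b=2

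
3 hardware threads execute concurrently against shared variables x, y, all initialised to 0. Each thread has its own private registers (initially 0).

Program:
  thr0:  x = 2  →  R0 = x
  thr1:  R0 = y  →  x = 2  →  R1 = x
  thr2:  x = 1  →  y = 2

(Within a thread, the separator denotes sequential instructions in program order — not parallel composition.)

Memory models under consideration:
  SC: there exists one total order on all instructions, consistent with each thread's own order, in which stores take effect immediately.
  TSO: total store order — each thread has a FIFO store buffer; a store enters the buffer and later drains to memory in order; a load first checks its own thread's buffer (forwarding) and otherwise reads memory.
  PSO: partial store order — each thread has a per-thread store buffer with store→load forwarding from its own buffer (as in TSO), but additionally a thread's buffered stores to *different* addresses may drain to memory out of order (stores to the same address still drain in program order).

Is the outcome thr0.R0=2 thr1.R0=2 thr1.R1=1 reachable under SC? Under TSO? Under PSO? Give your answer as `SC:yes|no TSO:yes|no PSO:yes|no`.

outcome vector order: (thr0.R0,thr1.R0,thr1.R1)
SC: 6 outcomes — {1/0/1; 1/0/2; 1/2/2; 2/0/1; 2/0/2; 2/2/2}
TSO: 6 outcomes — {1/0/1; 1/0/2; 1/2/2; 2/0/1; 2/0/2; 2/2/2}
PSO: 8 outcomes — {1/0/1; 1/0/2; 1/2/1; 1/2/2; 2/0/1; 2/0/2; 2/2/1; 2/2/2}
target 2/2/1 ∈ {PSO}

SC:no TSO:no PSO:yes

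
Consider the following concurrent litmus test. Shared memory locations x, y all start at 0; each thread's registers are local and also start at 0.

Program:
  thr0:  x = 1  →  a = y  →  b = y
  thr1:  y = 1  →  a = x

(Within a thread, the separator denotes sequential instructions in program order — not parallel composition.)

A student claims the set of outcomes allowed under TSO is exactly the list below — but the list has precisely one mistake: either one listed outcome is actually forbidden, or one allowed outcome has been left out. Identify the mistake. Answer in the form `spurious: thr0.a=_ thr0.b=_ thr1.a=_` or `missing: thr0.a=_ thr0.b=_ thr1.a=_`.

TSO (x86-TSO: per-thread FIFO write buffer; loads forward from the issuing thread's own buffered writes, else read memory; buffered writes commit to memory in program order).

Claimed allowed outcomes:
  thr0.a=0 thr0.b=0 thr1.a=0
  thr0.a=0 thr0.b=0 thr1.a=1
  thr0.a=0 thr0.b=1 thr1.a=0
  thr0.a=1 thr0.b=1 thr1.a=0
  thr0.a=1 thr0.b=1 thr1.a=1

missing: thr0.a=0 thr0.b=1 thr1.a=1

outcome vector order: (thr0.a,thr0.b,thr1.a)
[TSO] allowed = {0/0/0 0/0/1 0/1/0 0/1/1 1/1/0 1/1/1}
TSO∖claimed = {0/1/1}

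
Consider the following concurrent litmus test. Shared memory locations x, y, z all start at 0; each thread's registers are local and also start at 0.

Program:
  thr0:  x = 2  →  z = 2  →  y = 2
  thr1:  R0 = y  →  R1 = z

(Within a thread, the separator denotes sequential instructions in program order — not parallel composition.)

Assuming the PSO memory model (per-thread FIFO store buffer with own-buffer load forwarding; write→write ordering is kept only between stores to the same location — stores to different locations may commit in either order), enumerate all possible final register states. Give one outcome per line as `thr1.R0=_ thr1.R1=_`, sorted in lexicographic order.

outcome vector order: (thr1.R0,thr1.R1)
|PSO outcomes| = 4

thr1.R0=0 thr1.R1=0
thr1.R0=0 thr1.R1=2
thr1.R0=2 thr1.R1=0
thr1.R0=2 thr1.R1=2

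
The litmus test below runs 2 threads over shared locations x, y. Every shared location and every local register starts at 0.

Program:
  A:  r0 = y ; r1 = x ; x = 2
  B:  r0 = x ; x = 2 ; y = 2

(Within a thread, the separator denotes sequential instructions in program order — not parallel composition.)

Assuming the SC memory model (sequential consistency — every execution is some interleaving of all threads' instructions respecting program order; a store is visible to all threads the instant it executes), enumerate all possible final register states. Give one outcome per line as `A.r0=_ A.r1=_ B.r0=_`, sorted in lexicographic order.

A.r0=0 A.r1=0 B.r0=0
A.r0=0 A.r1=0 B.r0=2
A.r0=0 A.r1=2 B.r0=0
A.r0=2 A.r1=2 B.r0=0

outcome vector order: (A.r0,A.r1,B.r0)
|SC outcomes| = 4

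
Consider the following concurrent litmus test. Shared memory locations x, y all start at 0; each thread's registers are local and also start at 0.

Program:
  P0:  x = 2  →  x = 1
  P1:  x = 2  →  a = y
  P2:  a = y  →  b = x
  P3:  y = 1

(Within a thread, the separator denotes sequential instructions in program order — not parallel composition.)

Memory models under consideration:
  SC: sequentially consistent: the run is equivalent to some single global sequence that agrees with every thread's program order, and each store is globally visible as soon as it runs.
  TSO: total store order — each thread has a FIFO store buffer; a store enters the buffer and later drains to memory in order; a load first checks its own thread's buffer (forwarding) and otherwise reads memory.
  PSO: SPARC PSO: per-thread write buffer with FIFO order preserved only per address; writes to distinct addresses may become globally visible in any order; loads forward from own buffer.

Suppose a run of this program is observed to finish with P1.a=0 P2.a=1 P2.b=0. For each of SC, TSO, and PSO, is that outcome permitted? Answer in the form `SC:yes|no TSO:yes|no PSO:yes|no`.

outcome vector order: (P1.a,P2.a,P2.b)
under SC → <0 0 0>, <0 0 1>, <0 0 2>, <0 1 1>, <0 1 2>, <1 0 0>, <1 0 1>, <1 0 2>, <1 1 0>, <1 1 1>, <1 1 2>
under TSO → <0 0 0>, <0 0 1>, <0 0 2>, <0 1 0>, <0 1 1>, <0 1 2>, <1 0 0>, <1 0 1>, <1 0 2>, <1 1 0>, <1 1 1>, <1 1 2>
under PSO → <0 0 0>, <0 0 1>, <0 0 2>, <0 1 0>, <0 1 1>, <0 1 2>, <1 0 0>, <1 0 1>, <1 0 2>, <1 1 0>, <1 1 1>, <1 1 2>
target <0 1 0> ∈ {TSO,PSO}

SC:no TSO:yes PSO:yes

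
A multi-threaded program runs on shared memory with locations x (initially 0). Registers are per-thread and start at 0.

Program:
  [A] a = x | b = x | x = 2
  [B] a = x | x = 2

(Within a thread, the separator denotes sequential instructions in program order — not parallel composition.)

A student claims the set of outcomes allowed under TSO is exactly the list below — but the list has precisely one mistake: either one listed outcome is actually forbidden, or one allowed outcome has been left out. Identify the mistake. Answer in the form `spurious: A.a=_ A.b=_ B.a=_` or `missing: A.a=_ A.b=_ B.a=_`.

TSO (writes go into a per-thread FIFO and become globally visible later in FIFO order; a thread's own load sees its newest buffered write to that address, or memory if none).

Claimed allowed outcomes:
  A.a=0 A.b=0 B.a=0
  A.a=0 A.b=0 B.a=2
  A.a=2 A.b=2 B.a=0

missing: A.a=0 A.b=2 B.a=0

outcome vector order: (A.a,A.b,B.a)
[TSO] allowed = {(0,0,0) (0,0,2) (0,2,0) (2,2,0)}
TSO∖claimed = {(0,2,0)}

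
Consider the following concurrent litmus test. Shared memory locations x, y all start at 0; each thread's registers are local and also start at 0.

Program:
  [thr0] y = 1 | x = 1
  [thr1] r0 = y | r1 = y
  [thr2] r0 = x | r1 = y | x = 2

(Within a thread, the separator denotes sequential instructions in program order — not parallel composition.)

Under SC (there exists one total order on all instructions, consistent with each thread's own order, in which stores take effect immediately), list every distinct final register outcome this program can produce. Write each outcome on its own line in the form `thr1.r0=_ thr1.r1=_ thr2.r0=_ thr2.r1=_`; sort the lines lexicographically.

outcome vector order: (thr1.r0,thr1.r1,thr2.r0,thr2.r1)
|SC outcomes| = 9

thr1.r0=0 thr1.r1=0 thr2.r0=0 thr2.r1=0
thr1.r0=0 thr1.r1=0 thr2.r0=0 thr2.r1=1
thr1.r0=0 thr1.r1=0 thr2.r0=1 thr2.r1=1
thr1.r0=0 thr1.r1=1 thr2.r0=0 thr2.r1=0
thr1.r0=0 thr1.r1=1 thr2.r0=0 thr2.r1=1
thr1.r0=0 thr1.r1=1 thr2.r0=1 thr2.r1=1
thr1.r0=1 thr1.r1=1 thr2.r0=0 thr2.r1=0
thr1.r0=1 thr1.r1=1 thr2.r0=0 thr2.r1=1
thr1.r0=1 thr1.r1=1 thr2.r0=1 thr2.r1=1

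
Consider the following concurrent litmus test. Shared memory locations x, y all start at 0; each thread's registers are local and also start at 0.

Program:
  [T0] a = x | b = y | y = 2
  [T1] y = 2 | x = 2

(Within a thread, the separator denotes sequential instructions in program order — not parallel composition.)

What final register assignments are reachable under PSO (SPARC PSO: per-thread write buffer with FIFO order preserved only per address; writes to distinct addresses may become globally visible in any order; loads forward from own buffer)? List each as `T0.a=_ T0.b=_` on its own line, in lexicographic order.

T0.a=0 T0.b=0
T0.a=0 T0.b=2
T0.a=2 T0.b=0
T0.a=2 T0.b=2

outcome vector order: (T0.a,T0.b)
|PSO outcomes| = 4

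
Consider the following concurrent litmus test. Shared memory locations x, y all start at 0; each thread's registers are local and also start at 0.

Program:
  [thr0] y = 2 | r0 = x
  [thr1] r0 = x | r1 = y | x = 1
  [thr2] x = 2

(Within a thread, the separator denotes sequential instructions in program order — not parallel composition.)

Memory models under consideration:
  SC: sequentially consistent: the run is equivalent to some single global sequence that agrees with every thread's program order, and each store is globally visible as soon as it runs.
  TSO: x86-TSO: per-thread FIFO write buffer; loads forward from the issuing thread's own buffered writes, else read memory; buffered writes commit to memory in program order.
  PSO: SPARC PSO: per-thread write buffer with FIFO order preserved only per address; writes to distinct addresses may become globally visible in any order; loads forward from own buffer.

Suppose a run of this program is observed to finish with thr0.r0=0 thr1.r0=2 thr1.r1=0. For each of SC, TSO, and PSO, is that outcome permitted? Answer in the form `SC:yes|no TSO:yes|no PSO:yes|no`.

outcome vector order: (thr0.r0,thr1.r0,thr1.r1)
under SC → 000; 002; 022; 100; 102; 120; 122; 200; 202; 220; 222
under TSO → 000; 002; 020; 022; 100; 102; 120; 122; 200; 202; 220; 222
under PSO → 000; 002; 020; 022; 100; 102; 120; 122; 200; 202; 220; 222
target 020 ∈ {TSO,PSO}

SC:no TSO:yes PSO:yes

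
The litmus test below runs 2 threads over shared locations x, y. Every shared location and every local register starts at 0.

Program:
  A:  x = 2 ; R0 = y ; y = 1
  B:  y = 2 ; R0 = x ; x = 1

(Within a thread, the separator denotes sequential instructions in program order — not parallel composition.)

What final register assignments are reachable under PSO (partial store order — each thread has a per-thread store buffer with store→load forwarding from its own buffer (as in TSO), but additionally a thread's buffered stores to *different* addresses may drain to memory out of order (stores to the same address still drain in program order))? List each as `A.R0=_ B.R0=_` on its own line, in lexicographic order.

A.R0=0 B.R0=0
A.R0=0 B.R0=2
A.R0=2 B.R0=0
A.R0=2 B.R0=2

outcome vector order: (A.R0,B.R0)
|PSO outcomes| = 4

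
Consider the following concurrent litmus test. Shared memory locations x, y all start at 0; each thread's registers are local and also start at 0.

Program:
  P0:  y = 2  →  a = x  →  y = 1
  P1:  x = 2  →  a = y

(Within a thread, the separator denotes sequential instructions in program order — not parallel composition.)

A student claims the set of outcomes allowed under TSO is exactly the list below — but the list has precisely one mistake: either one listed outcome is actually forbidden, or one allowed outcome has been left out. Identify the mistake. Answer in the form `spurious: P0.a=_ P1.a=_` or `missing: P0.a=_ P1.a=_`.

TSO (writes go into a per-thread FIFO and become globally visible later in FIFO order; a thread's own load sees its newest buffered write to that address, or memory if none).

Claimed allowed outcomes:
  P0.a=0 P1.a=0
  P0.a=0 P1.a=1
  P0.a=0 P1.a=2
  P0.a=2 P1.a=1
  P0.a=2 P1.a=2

outcome vector order: (P0.a,P1.a)
under TSO → <0 0>, <0 1>, <0 2>, <2 0>, <2 1>, <2 2>
TSO∖claimed = {<2 0>}

missing: P0.a=2 P1.a=0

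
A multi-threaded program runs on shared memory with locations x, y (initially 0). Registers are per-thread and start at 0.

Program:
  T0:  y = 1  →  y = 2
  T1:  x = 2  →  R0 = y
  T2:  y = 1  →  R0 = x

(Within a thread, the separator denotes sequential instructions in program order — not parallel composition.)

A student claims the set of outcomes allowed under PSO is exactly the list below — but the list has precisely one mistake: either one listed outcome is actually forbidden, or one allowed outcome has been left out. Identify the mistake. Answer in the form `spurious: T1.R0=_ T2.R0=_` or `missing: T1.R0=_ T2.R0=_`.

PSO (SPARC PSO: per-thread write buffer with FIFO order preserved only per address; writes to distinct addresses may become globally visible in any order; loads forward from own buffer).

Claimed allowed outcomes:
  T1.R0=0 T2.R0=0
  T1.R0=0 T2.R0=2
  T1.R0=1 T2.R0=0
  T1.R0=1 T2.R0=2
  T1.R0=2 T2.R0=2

missing: T1.R0=2 T2.R0=0

outcome vector order: (T1.R0,T2.R0)
under PSO → 0/0, 0/2, 1/0, 1/2, 2/0, 2/2
PSO∖claimed = {2/0}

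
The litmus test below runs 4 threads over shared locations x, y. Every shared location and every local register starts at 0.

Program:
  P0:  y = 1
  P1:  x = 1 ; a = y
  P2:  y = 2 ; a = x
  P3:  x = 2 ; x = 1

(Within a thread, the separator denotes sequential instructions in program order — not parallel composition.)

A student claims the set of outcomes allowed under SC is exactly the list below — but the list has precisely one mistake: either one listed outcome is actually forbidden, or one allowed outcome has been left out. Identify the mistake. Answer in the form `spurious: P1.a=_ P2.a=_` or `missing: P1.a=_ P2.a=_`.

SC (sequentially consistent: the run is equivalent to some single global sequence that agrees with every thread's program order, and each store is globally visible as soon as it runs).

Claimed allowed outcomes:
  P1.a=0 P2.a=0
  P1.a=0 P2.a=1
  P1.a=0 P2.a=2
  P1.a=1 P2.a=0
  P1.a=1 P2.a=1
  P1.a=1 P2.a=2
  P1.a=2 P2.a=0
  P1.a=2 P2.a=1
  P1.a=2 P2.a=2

outcome vector order: (P1.a,P2.a)
[SC] allowed = {01; 02; 10; 11; 12; 20; 21; 22}
claimed∖SC = {00}

spurious: P1.a=0 P2.a=0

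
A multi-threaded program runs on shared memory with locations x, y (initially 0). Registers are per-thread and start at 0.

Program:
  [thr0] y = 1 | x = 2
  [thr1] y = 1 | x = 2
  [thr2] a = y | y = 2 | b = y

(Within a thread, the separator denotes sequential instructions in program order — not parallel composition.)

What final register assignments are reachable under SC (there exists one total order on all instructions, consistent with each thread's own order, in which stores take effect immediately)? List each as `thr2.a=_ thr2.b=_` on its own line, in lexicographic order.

thr2.a=0 thr2.b=1
thr2.a=0 thr2.b=2
thr2.a=1 thr2.b=1
thr2.a=1 thr2.b=2

outcome vector order: (thr2.a,thr2.b)
|SC outcomes| = 4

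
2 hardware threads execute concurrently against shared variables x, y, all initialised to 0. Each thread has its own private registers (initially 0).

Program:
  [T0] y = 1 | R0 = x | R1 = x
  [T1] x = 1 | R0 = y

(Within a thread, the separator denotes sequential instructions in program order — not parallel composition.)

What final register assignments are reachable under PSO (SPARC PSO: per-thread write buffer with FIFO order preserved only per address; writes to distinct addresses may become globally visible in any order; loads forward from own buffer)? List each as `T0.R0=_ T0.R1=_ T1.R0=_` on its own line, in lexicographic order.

T0.R0=0 T0.R1=0 T1.R0=0
T0.R0=0 T0.R1=0 T1.R0=1
T0.R0=0 T0.R1=1 T1.R0=0
T0.R0=0 T0.R1=1 T1.R0=1
T0.R0=1 T0.R1=1 T1.R0=0
T0.R0=1 T0.R1=1 T1.R0=1

outcome vector order: (T0.R0,T0.R1,T1.R0)
|PSO outcomes| = 6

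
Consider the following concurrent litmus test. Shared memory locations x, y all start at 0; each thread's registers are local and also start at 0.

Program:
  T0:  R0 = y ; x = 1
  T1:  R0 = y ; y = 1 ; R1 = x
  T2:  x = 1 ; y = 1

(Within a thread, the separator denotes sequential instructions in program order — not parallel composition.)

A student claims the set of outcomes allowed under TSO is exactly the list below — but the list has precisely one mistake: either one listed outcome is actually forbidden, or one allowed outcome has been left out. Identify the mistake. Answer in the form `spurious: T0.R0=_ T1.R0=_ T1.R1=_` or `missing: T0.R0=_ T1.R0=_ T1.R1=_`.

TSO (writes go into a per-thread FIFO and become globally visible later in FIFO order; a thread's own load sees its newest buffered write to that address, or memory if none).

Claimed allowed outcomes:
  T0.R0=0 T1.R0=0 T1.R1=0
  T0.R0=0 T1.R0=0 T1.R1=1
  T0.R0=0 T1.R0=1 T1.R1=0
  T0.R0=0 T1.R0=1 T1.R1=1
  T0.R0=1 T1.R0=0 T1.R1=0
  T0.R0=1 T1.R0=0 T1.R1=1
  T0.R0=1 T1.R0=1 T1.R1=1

spurious: T0.R0=0 T1.R0=1 T1.R1=0

outcome vector order: (T0.R0,T1.R0,T1.R1)
[TSO] allowed = {(0,0,0) (0,0,1) (0,1,1) (1,0,0) (1,0,1) (1,1,1)}
claimed∖TSO = {(0,1,0)}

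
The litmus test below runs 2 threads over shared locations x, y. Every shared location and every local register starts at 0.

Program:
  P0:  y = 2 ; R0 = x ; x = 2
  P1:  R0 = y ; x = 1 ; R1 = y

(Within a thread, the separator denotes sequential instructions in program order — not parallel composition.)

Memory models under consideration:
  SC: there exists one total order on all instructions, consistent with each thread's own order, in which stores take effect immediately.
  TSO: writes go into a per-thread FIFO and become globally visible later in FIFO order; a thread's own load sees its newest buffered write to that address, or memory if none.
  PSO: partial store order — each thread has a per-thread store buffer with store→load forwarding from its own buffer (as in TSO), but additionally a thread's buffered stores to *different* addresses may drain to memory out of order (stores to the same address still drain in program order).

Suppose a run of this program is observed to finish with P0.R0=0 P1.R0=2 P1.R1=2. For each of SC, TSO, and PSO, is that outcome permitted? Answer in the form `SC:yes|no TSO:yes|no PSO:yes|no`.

outcome vector order: (P0.R0,P1.R0,P1.R1)
[SC] allowed = {002 022 100 102 122}
[TSO] allowed = {000 002 022 100 102 122}
[PSO] allowed = {000 002 022 100 102 122}
target 022 ∈ {SC,TSO,PSO}

SC:yes TSO:yes PSO:yes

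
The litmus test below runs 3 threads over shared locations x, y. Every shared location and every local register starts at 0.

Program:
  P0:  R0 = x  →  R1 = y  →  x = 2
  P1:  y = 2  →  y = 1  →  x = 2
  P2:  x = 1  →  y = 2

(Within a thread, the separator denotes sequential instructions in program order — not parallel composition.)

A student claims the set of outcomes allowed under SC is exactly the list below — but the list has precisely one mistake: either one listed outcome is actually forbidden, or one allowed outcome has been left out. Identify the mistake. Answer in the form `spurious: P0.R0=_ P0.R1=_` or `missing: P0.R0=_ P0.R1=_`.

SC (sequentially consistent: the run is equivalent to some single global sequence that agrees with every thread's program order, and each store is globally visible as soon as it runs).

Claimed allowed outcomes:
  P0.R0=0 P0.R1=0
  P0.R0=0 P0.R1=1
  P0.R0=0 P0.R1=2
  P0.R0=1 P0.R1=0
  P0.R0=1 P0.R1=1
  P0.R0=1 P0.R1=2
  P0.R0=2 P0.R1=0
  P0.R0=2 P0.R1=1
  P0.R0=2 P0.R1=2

spurious: P0.R0=2 P0.R1=0

outcome vector order: (P0.R0,P0.R1)
under SC → 00, 01, 02, 10, 11, 12, 21, 22
claimed∖SC = {20}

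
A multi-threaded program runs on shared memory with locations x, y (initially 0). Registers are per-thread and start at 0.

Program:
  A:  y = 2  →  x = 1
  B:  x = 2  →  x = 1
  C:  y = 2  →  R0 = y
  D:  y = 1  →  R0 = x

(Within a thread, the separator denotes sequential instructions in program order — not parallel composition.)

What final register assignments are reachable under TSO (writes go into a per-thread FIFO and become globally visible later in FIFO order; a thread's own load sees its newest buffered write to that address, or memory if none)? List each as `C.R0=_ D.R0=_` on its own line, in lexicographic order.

C.R0=1 D.R0=0
C.R0=1 D.R0=1
C.R0=1 D.R0=2
C.R0=2 D.R0=0
C.R0=2 D.R0=1
C.R0=2 D.R0=2

outcome vector order: (C.R0,D.R0)
|TSO outcomes| = 6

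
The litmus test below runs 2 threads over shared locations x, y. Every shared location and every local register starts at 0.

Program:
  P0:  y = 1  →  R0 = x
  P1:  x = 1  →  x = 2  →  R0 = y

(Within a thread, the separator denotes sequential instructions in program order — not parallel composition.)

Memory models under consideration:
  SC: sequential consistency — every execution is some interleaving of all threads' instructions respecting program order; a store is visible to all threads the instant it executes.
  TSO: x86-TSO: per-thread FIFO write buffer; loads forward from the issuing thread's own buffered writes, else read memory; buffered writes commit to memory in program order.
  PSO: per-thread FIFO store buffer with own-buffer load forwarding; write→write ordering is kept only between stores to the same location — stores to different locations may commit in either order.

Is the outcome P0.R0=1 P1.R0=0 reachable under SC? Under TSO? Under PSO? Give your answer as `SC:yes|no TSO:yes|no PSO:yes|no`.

SC:no TSO:yes PSO:yes

outcome vector order: (P0.R0,P1.R0)
SC: 4 outcomes — {(0,1) (1,1) (2,0) (2,1)}
TSO: 6 outcomes — {(0,0) (0,1) (1,0) (1,1) (2,0) (2,1)}
PSO: 6 outcomes — {(0,0) (0,1) (1,0) (1,1) (2,0) (2,1)}
target (1,0) ∈ {TSO,PSO}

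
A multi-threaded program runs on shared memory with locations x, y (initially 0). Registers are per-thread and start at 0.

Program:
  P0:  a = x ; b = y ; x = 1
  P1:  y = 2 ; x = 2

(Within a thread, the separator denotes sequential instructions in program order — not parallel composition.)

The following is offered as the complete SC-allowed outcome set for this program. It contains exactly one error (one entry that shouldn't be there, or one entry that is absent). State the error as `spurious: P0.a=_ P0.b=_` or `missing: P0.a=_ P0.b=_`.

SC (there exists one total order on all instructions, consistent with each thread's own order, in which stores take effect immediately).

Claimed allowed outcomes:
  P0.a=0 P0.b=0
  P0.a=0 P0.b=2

outcome vector order: (P0.a,P0.b)
SC (3): 00; 02; 22
SC∖claimed = {22}

missing: P0.a=2 P0.b=2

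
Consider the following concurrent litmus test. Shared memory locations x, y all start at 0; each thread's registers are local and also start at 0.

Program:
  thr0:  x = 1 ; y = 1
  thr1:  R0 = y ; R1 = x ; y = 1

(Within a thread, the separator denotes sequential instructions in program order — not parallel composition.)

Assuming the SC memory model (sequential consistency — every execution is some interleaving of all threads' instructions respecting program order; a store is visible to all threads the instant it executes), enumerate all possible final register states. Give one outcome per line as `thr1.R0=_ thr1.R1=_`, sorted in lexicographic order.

outcome vector order: (thr1.R0,thr1.R1)
|SC outcomes| = 3

thr1.R0=0 thr1.R1=0
thr1.R0=0 thr1.R1=1
thr1.R0=1 thr1.R1=1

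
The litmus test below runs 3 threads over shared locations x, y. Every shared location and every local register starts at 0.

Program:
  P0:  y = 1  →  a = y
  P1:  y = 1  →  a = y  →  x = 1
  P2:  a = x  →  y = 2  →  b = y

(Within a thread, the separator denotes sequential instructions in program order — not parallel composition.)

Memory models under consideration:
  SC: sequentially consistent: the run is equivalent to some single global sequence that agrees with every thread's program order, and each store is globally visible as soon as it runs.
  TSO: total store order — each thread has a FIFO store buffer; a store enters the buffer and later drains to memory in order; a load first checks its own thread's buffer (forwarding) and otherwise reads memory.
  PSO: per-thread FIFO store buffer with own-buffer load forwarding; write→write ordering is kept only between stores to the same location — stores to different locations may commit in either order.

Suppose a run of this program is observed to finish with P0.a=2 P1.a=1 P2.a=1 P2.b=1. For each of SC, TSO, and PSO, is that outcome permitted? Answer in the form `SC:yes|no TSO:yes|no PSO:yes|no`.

SC:no TSO:no PSO:yes

outcome vector order: (P0.a,P1.a,P2.a,P2.b)
SC (10): <1 1 0 1>; <1 1 0 2>; <1 1 1 1>; <1 1 1 2>; <1 2 0 1>; <1 2 0 2>; <2 1 0 1>; <2 1 0 2>; <2 1 1 2>; <2 2 0 2>
TSO (10): <1 1 0 1>; <1 1 0 2>; <1 1 1 1>; <1 1 1 2>; <1 2 0 1>; <1 2 0 2>; <2 1 0 1>; <2 1 0 2>; <2 1 1 2>; <2 2 0 2>
PSO (11): <1 1 0 1>; <1 1 0 2>; <1 1 1 1>; <1 1 1 2>; <1 2 0 1>; <1 2 0 2>; <2 1 0 1>; <2 1 0 2>; <2 1 1 1>; <2 1 1 2>; <2 2 0 2>
target <2 1 1 1> ∈ {PSO}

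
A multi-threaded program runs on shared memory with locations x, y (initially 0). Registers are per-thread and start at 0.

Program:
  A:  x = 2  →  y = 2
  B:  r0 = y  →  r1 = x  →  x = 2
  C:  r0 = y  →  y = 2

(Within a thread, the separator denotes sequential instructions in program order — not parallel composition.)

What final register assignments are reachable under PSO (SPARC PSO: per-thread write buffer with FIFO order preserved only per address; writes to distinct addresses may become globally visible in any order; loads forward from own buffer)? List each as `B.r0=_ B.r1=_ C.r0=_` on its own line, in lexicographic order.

outcome vector order: (B.r0,B.r1,C.r0)
|PSO outcomes| = 8

B.r0=0 B.r1=0 C.r0=0
B.r0=0 B.r1=0 C.r0=2
B.r0=0 B.r1=2 C.r0=0
B.r0=0 B.r1=2 C.r0=2
B.r0=2 B.r1=0 C.r0=0
B.r0=2 B.r1=0 C.r0=2
B.r0=2 B.r1=2 C.r0=0
B.r0=2 B.r1=2 C.r0=2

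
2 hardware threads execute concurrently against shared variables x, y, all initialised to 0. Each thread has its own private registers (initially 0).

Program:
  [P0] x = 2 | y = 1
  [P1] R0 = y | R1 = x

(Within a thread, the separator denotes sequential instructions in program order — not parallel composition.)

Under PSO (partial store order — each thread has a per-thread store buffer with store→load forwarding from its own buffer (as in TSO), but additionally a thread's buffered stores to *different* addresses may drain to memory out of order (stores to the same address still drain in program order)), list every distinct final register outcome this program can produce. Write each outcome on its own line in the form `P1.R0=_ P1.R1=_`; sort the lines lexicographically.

outcome vector order: (P1.R0,P1.R1)
|PSO outcomes| = 4

P1.R0=0 P1.R1=0
P1.R0=0 P1.R1=2
P1.R0=1 P1.R1=0
P1.R0=1 P1.R1=2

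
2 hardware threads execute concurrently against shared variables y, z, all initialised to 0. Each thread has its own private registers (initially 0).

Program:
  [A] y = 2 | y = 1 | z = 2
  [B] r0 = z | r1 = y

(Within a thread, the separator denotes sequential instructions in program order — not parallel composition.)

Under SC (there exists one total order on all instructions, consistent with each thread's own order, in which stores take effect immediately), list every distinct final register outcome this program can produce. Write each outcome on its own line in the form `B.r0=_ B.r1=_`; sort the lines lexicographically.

outcome vector order: (B.r0,B.r1)
|SC outcomes| = 4

B.r0=0 B.r1=0
B.r0=0 B.r1=1
B.r0=0 B.r1=2
B.r0=2 B.r1=1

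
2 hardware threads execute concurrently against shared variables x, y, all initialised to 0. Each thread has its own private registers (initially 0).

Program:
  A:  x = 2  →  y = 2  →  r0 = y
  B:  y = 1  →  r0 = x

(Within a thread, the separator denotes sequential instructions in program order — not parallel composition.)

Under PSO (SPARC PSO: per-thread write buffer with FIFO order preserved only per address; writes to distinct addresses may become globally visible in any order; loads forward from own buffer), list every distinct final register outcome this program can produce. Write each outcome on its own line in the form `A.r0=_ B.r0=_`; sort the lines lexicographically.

outcome vector order: (A.r0,B.r0)
|PSO outcomes| = 4

A.r0=1 B.r0=0
A.r0=1 B.r0=2
A.r0=2 B.r0=0
A.r0=2 B.r0=2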